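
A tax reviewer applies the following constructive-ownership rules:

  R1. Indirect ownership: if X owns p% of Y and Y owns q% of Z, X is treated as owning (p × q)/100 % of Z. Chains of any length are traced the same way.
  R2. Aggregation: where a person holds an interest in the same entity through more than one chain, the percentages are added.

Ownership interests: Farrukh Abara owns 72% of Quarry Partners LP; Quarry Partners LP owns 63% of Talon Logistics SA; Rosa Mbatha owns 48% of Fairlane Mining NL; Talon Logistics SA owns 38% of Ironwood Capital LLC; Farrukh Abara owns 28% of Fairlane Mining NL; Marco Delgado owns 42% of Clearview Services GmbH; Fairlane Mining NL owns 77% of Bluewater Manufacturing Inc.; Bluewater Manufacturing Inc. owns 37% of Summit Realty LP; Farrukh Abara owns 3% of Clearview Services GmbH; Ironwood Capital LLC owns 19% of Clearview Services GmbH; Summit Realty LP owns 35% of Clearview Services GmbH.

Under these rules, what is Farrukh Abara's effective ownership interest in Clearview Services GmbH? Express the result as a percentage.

Chain via Quarry Partners LP → Talon Logistics SA → Ironwood Capital LLC (R1): 72% × 63% × 38% × 19% = 3.274992% of Clearview Services GmbH.
Chain via Fairlane Mining NL → Bluewater Manufacturing Inc. → Summit Realty LP (R1): 28% × 77% × 37% × 35% = 2.79202% of Clearview Services GmbH.
Direct interest in Clearview Services GmbH: 3%.
Aggregating (R2): 3.274992% + 2.79202% + 3% = 9.067012%.

9.067012%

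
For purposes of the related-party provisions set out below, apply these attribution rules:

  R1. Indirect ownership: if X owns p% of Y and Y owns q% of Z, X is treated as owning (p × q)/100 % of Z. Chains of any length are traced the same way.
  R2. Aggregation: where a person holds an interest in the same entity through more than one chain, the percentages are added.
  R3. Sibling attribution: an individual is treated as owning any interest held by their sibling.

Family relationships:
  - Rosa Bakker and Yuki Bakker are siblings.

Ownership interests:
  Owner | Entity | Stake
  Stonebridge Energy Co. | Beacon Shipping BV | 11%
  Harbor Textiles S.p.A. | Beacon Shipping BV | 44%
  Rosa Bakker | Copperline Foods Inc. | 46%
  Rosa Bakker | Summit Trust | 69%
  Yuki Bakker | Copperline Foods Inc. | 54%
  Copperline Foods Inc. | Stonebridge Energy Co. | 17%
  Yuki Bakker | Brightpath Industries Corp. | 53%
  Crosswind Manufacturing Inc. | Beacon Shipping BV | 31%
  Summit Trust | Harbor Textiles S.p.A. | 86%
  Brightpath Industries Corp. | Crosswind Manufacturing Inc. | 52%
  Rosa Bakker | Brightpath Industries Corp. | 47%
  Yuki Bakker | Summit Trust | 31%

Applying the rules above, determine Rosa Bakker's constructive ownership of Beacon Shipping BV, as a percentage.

55.83%

By sibling attribution (R3), Rosa Bakker is treated as also owning Yuki Bakker's interest in Copperline Foods Inc, giving 46% + 54% = 100%.
By sibling attribution (R3), Rosa Bakker is treated as also owning Yuki Bakker's interest in Brightpath Industries Corp, giving 47% + 53% = 100%.
By sibling attribution (R3), Rosa Bakker is treated as also owning Yuki Bakker's interest in Summit Trust, giving 69% + 31% = 100%.
Chain via Copperline Foods Inc. → Stonebridge Energy Co. (R1): 100% × 17% × 11% = 1.87% of Beacon Shipping BV.
Chain via Brightpath Industries Corp. → Crosswind Manufacturing Inc. (R1): 100% × 52% × 31% = 16.12% of Beacon Shipping BV.
Chain via Summit Trust → Harbor Textiles S.p.A. (R1): 100% × 86% × 44% = 37.84% of Beacon Shipping BV.
Aggregating (R2): 1.87% + 16.12% + 37.84% = 55.83%.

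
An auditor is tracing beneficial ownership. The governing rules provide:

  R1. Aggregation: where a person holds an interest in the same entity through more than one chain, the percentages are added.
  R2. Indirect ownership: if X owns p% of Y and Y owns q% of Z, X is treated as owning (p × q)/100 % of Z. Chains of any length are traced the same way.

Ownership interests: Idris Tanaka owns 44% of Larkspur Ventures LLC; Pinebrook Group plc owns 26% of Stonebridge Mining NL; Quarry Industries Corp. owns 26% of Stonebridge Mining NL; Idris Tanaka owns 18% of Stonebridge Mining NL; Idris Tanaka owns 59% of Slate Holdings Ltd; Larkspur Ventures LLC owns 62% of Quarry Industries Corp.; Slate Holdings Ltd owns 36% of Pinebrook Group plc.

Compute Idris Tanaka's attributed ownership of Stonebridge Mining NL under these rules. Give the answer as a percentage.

Chain via Slate Holdings Ltd → Pinebrook Group plc (R2): 59% × 36% × 26% = 5.5224% of Stonebridge Mining NL.
Chain via Larkspur Ventures LLC → Quarry Industries Corp. (R2): 44% × 62% × 26% = 7.0928% of Stonebridge Mining NL.
Direct interest in Stonebridge Mining NL: 18%.
Aggregating (R1): 5.5224% + 7.0928% + 18% = 30.6152%.

30.6152%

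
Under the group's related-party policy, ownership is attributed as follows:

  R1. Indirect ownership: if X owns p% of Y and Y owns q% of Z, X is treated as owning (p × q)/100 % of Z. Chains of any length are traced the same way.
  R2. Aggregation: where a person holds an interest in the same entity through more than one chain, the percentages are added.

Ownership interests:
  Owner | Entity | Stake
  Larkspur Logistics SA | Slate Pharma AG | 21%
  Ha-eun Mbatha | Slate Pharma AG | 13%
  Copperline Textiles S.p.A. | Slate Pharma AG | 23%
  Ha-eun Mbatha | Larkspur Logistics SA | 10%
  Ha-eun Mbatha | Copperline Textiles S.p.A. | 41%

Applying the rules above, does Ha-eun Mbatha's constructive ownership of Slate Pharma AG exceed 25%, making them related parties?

No

Chain via Copperline Textiles S.p.A. (R1): 41% × 23% = 9.43% of Slate Pharma AG.
Chain via Larkspur Logistics SA (R1): 10% × 21% = 2.1% of Slate Pharma AG.
Direct interest in Slate Pharma AG: 13%.
Aggregating (R2): 9.43% + 2.1% + 13% = 24.53%.
24.53% does not exceed the 25% threshold, so Ha-eun is not a related party to Slate Pharma AG.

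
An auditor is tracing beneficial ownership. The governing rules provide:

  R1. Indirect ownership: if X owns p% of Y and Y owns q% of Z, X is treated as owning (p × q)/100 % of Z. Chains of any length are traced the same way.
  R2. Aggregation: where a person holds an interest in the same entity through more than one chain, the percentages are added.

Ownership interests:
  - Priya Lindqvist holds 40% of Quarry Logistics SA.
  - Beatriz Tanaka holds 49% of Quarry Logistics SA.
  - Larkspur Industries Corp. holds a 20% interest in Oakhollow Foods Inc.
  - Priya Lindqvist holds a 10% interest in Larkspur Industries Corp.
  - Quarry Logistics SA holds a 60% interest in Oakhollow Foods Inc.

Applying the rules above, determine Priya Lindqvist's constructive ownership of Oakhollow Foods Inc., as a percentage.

Chain via Larkspur Industries Corp. (R1): 10% × 20% = 2% of Oakhollow Foods Inc.
Chain via Quarry Logistics SA (R1): 40% × 60% = 24% of Oakhollow Foods Inc.
Aggregating (R2): 2% + 24% = 26%.

26%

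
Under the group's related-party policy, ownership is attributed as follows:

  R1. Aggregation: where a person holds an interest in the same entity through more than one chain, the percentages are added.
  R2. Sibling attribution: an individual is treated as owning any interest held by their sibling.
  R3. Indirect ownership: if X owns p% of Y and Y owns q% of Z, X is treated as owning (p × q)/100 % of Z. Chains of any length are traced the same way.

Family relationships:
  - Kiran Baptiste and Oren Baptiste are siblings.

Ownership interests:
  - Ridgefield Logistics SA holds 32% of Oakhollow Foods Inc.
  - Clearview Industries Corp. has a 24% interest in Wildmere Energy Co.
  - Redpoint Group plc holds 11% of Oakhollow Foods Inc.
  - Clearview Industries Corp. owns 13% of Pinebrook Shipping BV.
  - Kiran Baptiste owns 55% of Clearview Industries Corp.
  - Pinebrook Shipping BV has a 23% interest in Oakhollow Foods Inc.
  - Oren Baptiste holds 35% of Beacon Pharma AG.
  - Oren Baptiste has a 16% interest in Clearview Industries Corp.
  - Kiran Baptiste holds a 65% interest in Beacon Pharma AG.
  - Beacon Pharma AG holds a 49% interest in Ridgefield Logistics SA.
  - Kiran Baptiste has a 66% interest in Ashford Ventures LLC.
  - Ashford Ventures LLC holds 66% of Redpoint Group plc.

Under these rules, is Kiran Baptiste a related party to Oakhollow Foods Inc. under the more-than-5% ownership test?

Yes

By sibling attribution (R2), Kiran Baptiste is treated as also owning Oren Baptiste's interest in Beacon Pharma AG, giving 65% + 35% = 100%.
By sibling attribution (R2), Kiran Baptiste is treated as also owning Oren Baptiste's interest in Clearview Industries Corp, giving 55% + 16% = 71%.
Chain via Beacon Pharma AG → Ridgefield Logistics SA (R3): 100% × 49% × 32% = 15.68% of Oakhollow Foods Inc.
Chain via Clearview Industries Corp. → Pinebrook Shipping BV (R3): 71% × 13% × 23% = 2.1229% of Oakhollow Foods Inc.
Chain via Ashford Ventures LLC → Redpoint Group plc (R3): 66% × 66% × 11% = 4.7916% of Oakhollow Foods Inc.
Aggregating (R1): 15.68% + 2.1229% + 4.7916% = 22.5945%.
22.5945% exceeds the 5% threshold, so Kiran is a related party to Oakhollow Foods Inc.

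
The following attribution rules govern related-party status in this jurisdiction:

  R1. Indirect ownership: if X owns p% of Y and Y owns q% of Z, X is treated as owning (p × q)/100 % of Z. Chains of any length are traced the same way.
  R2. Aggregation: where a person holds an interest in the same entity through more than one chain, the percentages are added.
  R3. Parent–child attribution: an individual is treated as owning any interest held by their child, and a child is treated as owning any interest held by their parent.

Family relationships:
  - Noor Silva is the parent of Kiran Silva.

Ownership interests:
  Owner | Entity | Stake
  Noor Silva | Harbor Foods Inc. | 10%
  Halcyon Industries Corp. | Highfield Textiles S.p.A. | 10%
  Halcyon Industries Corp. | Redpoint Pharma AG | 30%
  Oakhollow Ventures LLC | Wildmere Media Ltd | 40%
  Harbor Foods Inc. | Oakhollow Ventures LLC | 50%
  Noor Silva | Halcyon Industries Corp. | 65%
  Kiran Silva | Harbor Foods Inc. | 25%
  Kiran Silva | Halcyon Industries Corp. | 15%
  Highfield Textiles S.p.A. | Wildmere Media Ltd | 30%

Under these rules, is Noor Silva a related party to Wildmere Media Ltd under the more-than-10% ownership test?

No

By parent–child attribution (R3), Noor Silva is treated as also owning Kiran Silva's interest in Harbor Foods Inc, giving 10% + 25% = 35%.
By parent–child attribution (R3), Noor Silva is treated as also owning Kiran Silva's interest in Halcyon Industries Corp, giving 65% + 15% = 80%.
Chain via Harbor Foods Inc. → Oakhollow Ventures LLC (R1): 35% × 50% × 40% = 7% of Wildmere Media Ltd.
Chain via Halcyon Industries Corp. → Highfield Textiles S.p.A. (R1): 80% × 10% × 30% = 2.4% of Wildmere Media Ltd.
Aggregating (R2): 7% + 2.4% = 9.4%.
9.4% does not exceed the 10% threshold, so Noor is not a related party to Wildmere Media Ltd.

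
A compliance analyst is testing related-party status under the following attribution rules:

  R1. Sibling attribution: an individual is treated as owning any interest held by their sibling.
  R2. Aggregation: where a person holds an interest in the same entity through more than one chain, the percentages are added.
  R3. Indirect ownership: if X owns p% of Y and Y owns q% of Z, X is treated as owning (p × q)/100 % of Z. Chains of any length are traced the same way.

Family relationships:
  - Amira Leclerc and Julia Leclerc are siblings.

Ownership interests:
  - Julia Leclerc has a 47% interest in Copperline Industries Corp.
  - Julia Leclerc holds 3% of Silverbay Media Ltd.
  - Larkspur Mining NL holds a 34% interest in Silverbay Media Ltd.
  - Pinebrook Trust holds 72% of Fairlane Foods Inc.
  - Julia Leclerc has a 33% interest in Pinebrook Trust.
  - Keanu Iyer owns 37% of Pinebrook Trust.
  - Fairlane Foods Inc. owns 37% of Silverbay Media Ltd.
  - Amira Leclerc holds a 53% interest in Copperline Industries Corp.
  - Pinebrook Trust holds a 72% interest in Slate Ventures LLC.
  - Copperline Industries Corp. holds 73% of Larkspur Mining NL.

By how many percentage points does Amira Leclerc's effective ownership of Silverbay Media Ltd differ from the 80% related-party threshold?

43.3888

By sibling attribution (R1), Amira Leclerc is treated as also owning Julia Leclerc's interest in Copperline Industries Corp, giving 53% + 47% = 100%.
By sibling attribution (R1), Amira Leclerc is treated as owning Julia Leclerc's 33% interest in Pinebrook Trust.
By sibling attribution (R1), Amira Leclerc is treated as owning Julia Leclerc's 3% interest in Silverbay Media Ltd.
Chain via Copperline Industries Corp. → Larkspur Mining NL (R3): 100% × 73% × 34% = 24.82% of Silverbay Media Ltd.
Chain via Pinebrook Trust → Fairlane Foods Inc. (R3): 33% × 72% × 37% = 8.7912% of Silverbay Media Ltd.
Direct interest in Silverbay Media Ltd: 3%.
Aggregating (R2): 24.82% + 8.7912% + 3% = 36.6112%.
36.6112% falls short of the 80% threshold by 43.3888 percentage points.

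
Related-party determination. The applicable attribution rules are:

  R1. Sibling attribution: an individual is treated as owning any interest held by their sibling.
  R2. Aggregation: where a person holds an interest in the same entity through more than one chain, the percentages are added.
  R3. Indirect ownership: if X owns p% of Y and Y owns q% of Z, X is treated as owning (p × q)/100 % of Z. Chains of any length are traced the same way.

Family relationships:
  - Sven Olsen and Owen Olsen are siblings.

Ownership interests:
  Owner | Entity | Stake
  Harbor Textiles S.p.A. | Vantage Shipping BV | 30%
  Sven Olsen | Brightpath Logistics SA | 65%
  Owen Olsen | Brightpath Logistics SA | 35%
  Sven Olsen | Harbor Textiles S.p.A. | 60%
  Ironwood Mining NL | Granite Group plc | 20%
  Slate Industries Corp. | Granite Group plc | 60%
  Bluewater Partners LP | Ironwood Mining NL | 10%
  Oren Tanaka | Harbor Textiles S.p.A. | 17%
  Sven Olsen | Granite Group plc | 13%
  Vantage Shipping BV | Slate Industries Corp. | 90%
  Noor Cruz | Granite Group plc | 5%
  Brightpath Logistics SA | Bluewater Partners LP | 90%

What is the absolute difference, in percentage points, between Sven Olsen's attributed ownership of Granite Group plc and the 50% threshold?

25.48

By sibling attribution (R1), Sven Olsen is treated as also owning Owen Olsen's interest in Brightpath Logistics SA, giving 65% + 35% = 100%.
Chain via Brightpath Logistics SA → Bluewater Partners LP → Ironwood Mining NL (R3): 100% × 90% × 10% × 20% = 1.8% of Granite Group plc.
Chain via Harbor Textiles S.p.A. → Vantage Shipping BV → Slate Industries Corp. (R3): 60% × 30% × 90% × 60% = 9.72% of Granite Group plc.
Direct interest in Granite Group plc: 13%.
Aggregating (R2): 1.8% + 9.72% + 13% = 24.52%.
24.52% falls short of the 50% threshold by 25.48 percentage points.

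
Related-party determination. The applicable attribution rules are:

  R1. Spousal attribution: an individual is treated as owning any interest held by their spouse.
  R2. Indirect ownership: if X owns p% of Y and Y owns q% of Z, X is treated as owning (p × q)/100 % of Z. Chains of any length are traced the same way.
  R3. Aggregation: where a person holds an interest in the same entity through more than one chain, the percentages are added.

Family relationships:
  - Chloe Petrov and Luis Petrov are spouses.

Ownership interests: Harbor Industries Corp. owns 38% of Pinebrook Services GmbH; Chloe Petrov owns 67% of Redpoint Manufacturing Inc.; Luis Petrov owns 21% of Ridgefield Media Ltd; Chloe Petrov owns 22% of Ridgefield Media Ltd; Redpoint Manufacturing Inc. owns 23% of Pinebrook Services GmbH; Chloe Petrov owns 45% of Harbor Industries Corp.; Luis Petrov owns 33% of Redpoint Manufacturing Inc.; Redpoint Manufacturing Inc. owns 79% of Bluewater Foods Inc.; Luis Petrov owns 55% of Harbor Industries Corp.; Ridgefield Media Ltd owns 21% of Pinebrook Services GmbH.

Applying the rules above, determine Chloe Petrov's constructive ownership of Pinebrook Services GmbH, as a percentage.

By spousal attribution (R1), Chloe Petrov is treated as also owning Luis Petrov's interest in Redpoint Manufacturing Inc, giving 67% + 33% = 100%.
By spousal attribution (R1), Chloe Petrov is treated as also owning Luis Petrov's interest in Ridgefield Media Ltd, giving 22% + 21% = 43%.
By spousal attribution (R1), Chloe Petrov is treated as also owning Luis Petrov's interest in Harbor Industries Corp, giving 45% + 55% = 100%.
Chain via Redpoint Manufacturing Inc. (R2): 100% × 23% = 23% of Pinebrook Services GmbH.
Chain via Ridgefield Media Ltd (R2): 43% × 21% = 9.03% of Pinebrook Services GmbH.
Chain via Harbor Industries Corp. (R2): 100% × 38% = 38% of Pinebrook Services GmbH.
Aggregating (R3): 23% + 9.03% + 38% = 70.03%.

70.03%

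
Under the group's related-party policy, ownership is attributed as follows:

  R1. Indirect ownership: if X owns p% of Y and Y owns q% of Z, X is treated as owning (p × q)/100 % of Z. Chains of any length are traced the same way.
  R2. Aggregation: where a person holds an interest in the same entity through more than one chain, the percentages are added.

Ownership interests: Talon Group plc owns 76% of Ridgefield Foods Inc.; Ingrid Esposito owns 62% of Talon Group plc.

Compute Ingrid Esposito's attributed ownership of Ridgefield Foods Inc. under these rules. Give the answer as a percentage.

47.12%

Chain via Talon Group plc (R1): 62% × 76% = 47.12% of Ridgefield Foods Inc.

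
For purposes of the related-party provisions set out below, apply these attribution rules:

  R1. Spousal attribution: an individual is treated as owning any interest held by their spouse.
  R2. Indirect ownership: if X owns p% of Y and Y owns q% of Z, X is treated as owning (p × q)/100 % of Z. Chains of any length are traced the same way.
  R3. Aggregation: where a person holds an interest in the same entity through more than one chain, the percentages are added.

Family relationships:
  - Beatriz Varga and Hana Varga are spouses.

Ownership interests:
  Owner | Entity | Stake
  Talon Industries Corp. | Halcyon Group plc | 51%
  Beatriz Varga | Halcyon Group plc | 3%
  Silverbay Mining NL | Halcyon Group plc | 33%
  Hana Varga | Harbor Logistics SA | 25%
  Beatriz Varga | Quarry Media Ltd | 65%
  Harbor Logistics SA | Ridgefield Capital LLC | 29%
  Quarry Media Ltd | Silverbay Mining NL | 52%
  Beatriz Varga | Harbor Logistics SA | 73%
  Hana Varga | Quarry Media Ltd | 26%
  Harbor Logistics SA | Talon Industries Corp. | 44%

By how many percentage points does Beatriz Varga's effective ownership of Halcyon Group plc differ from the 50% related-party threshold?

9.3932

By spousal attribution (R1), Beatriz Varga is treated as also owning Hana Varga's interest in Harbor Logistics SA, giving 73% + 25% = 98%.
By spousal attribution (R1), Beatriz Varga is treated as also owning Hana Varga's interest in Quarry Media Ltd, giving 65% + 26% = 91%.
Chain via Harbor Logistics SA → Talon Industries Corp. (R2): 98% × 44% × 51% = 21.9912% of Halcyon Group plc.
Chain via Quarry Media Ltd → Silverbay Mining NL (R2): 91% × 52% × 33% = 15.6156% of Halcyon Group plc.
Direct interest in Halcyon Group plc: 3%.
Aggregating (R3): 21.9912% + 15.6156% + 3% = 40.6068%.
40.6068% falls short of the 50% threshold by 9.3932 percentage points.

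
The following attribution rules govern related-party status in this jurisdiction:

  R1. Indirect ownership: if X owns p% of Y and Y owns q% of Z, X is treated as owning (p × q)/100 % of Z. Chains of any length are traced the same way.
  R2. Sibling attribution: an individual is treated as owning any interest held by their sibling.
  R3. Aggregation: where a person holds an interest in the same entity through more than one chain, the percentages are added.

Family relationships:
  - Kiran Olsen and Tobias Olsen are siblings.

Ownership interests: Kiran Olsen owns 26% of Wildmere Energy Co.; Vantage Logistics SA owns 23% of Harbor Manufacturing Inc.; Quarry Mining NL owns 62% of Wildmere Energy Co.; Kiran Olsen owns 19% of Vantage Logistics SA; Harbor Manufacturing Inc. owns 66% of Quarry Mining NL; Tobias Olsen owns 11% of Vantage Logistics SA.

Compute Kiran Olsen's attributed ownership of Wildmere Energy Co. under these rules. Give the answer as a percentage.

By sibling attribution (R2), Kiran Olsen is treated as also owning Tobias Olsen's interest in Vantage Logistics SA, giving 19% + 11% = 30%.
Chain via Vantage Logistics SA → Harbor Manufacturing Inc. → Quarry Mining NL (R1): 30% × 23% × 66% × 62% = 2.82348% of Wildmere Energy Co.
Direct interest in Wildmere Energy Co: 26%.
Aggregating (R3): 2.82348% + 26% = 28.82348%.

28.82348%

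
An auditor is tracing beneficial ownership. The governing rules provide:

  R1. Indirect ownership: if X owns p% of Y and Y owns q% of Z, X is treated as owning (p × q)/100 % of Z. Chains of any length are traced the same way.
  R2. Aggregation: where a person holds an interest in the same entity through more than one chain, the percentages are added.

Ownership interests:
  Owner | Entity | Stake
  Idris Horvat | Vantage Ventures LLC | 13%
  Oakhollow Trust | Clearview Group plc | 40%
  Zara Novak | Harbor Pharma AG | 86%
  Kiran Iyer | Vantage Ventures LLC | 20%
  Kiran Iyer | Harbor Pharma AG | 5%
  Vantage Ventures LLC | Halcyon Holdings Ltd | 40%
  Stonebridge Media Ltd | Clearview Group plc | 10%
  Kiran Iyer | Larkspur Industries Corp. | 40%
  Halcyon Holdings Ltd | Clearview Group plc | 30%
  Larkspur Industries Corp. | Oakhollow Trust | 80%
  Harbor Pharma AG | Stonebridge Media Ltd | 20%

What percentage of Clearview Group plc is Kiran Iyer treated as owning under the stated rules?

Chain via Harbor Pharma AG → Stonebridge Media Ltd (R1): 5% × 20% × 10% = 0.1% of Clearview Group plc.
Chain via Vantage Ventures LLC → Halcyon Holdings Ltd (R1): 20% × 40% × 30% = 2.4% of Clearview Group plc.
Chain via Larkspur Industries Corp. → Oakhollow Trust (R1): 40% × 80% × 40% = 12.8% of Clearview Group plc.
Aggregating (R2): 0.1% + 2.4% + 12.8% = 15.3%.

15.3%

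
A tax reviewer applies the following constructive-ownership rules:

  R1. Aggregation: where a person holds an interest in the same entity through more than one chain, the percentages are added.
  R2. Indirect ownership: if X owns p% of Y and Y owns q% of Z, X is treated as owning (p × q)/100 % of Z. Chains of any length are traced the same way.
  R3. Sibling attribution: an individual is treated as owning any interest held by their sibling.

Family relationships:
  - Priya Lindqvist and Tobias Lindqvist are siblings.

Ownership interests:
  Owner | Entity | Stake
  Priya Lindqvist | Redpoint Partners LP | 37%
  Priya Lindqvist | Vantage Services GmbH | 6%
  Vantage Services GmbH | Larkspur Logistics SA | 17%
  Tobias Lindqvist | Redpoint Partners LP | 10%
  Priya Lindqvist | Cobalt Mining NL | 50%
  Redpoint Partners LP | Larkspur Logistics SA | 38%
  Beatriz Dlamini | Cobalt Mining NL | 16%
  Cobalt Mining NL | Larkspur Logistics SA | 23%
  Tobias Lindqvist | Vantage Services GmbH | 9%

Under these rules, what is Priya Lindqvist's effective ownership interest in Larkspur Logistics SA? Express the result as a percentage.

By sibling attribution (R3), Priya Lindqvist is treated as also owning Tobias Lindqvist's interest in Vantage Services GmbH, giving 6% + 9% = 15%.
By sibling attribution (R3), Priya Lindqvist is treated as also owning Tobias Lindqvist's interest in Redpoint Partners LP, giving 37% + 10% = 47%.
Chain via Vantage Services GmbH (R2): 15% × 17% = 2.55% of Larkspur Logistics SA.
Chain via Redpoint Partners LP (R2): 47% × 38% = 17.86% of Larkspur Logistics SA.
Chain via Cobalt Mining NL (R2): 50% × 23% = 11.5% of Larkspur Logistics SA.
Aggregating (R1): 2.55% + 17.86% + 11.5% = 31.91%.

31.91%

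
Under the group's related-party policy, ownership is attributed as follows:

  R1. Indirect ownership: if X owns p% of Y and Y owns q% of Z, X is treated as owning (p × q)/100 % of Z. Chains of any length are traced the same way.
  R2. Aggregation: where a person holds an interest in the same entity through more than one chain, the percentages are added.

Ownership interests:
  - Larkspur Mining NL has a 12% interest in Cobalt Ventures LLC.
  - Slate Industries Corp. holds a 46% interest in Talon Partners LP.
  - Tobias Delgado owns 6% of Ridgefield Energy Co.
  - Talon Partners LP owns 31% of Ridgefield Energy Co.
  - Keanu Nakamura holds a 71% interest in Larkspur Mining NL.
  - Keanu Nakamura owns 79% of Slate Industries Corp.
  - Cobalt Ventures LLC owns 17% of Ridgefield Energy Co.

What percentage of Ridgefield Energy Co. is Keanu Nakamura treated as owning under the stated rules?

12.7138%

Chain via Larkspur Mining NL → Cobalt Ventures LLC (R1): 71% × 12% × 17% = 1.4484% of Ridgefield Energy Co.
Chain via Slate Industries Corp. → Talon Partners LP (R1): 79% × 46% × 31% = 11.2654% of Ridgefield Energy Co.
Aggregating (R2): 1.4484% + 11.2654% = 12.7138%.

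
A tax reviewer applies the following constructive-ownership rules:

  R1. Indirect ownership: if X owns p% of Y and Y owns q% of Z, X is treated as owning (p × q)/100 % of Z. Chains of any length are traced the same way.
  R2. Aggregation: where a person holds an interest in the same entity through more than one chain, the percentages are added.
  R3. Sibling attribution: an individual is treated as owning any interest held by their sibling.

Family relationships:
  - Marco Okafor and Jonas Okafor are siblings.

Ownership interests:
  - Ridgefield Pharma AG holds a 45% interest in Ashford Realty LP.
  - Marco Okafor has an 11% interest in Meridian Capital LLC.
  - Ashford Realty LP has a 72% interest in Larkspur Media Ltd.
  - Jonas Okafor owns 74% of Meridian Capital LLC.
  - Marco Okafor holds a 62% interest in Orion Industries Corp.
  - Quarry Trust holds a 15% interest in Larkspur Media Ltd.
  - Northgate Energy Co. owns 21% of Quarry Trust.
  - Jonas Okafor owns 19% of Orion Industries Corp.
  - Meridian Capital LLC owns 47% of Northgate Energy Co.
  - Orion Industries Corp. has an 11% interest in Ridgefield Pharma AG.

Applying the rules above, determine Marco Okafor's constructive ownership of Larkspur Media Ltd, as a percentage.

4.145265%

By sibling attribution (R3), Marco Okafor is treated as also owning Jonas Okafor's interest in Orion Industries Corp, giving 62% + 19% = 81%.
By sibling attribution (R3), Marco Okafor is treated as also owning Jonas Okafor's interest in Meridian Capital LLC, giving 11% + 74% = 85%.
Chain via Orion Industries Corp. → Ridgefield Pharma AG → Ashford Realty LP (R1): 81% × 11% × 45% × 72% = 2.88684% of Larkspur Media Ltd.
Chain via Meridian Capital LLC → Northgate Energy Co. → Quarry Trust (R1): 85% × 47% × 21% × 15% = 1.258425% of Larkspur Media Ltd.
Aggregating (R2): 2.88684% + 1.258425% = 4.145265%.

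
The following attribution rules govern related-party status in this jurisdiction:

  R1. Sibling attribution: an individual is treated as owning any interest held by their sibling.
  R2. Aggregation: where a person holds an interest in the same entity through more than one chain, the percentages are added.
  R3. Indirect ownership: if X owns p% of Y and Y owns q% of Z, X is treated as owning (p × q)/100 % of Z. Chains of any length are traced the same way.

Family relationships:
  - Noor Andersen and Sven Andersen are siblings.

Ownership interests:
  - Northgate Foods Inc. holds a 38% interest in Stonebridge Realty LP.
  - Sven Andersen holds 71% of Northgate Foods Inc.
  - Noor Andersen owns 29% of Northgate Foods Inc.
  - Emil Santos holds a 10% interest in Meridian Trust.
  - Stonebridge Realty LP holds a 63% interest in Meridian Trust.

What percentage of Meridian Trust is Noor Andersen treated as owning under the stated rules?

By sibling attribution (R1), Noor Andersen is treated as also owning Sven Andersen's interest in Northgate Foods Inc, giving 29% + 71% = 100%.
Chain via Northgate Foods Inc. → Stonebridge Realty LP (R3): 100% × 38% × 63% = 23.94% of Meridian Trust.

23.94%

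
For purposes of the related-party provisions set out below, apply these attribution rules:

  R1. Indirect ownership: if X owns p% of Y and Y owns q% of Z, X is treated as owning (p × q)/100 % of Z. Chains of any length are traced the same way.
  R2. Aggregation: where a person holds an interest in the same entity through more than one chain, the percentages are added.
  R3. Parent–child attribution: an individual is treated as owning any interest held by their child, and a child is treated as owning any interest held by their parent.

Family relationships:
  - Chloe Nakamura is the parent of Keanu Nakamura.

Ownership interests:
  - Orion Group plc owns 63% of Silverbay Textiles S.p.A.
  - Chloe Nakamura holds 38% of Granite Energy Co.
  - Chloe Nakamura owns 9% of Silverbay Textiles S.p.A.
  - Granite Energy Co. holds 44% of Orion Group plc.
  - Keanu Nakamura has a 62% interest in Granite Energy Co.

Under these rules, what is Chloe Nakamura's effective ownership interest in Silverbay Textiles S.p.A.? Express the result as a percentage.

By parent–child attribution (R3), Chloe Nakamura is treated as also owning Keanu Nakamura's interest in Granite Energy Co, giving 38% + 62% = 100%.
Chain via Granite Energy Co. → Orion Group plc (R1): 100% × 44% × 63% = 27.72% of Silverbay Textiles S.p.A.
Direct interest in Silverbay Textiles S.p.A: 9%.
Aggregating (R2): 27.72% + 9% = 36.72%.

36.72%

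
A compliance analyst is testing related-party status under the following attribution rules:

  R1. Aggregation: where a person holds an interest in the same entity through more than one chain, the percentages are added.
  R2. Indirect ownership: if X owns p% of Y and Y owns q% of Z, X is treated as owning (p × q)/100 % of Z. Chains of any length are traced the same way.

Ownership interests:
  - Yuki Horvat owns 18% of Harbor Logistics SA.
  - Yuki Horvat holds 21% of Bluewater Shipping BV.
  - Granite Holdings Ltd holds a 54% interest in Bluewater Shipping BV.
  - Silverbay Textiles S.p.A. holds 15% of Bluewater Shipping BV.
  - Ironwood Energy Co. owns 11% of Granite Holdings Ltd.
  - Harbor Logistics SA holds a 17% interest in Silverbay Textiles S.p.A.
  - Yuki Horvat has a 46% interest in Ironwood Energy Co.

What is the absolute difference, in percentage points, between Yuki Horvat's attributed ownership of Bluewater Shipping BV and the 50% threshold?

25.8086

Chain via Harbor Logistics SA → Silverbay Textiles S.p.A. (R2): 18% × 17% × 15% = 0.459% of Bluewater Shipping BV.
Chain via Ironwood Energy Co. → Granite Holdings Ltd (R2): 46% × 11% × 54% = 2.7324% of Bluewater Shipping BV.
Direct interest in Bluewater Shipping BV: 21%.
Aggregating (R1): 0.459% + 2.7324% + 21% = 24.1914%.
24.1914% falls short of the 50% threshold by 25.8086 percentage points.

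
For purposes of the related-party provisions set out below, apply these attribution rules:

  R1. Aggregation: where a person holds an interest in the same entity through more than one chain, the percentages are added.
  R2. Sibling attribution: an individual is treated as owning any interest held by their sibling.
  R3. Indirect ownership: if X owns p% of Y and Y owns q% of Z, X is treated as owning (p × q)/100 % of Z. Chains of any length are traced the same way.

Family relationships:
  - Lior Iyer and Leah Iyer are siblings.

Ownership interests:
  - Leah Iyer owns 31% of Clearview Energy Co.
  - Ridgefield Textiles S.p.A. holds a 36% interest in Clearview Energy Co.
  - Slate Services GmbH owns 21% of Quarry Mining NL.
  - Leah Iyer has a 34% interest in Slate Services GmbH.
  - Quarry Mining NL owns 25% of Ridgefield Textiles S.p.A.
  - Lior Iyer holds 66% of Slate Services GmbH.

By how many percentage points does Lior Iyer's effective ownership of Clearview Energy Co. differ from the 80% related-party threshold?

47.11

By sibling attribution (R2), Lior Iyer is treated as also owning Leah Iyer's interest in Slate Services GmbH, giving 66% + 34% = 100%.
By sibling attribution (R2), Lior Iyer is treated as owning Leah Iyer's 31% interest in Clearview Energy Co.
Chain via Slate Services GmbH → Quarry Mining NL → Ridgefield Textiles S.p.A. (R3): 100% × 21% × 25% × 36% = 1.89% of Clearview Energy Co.
Direct interest in Clearview Energy Co: 31%.
Aggregating (R1): 1.89% + 31% = 32.89%.
32.89% falls short of the 80% threshold by 47.11 percentage points.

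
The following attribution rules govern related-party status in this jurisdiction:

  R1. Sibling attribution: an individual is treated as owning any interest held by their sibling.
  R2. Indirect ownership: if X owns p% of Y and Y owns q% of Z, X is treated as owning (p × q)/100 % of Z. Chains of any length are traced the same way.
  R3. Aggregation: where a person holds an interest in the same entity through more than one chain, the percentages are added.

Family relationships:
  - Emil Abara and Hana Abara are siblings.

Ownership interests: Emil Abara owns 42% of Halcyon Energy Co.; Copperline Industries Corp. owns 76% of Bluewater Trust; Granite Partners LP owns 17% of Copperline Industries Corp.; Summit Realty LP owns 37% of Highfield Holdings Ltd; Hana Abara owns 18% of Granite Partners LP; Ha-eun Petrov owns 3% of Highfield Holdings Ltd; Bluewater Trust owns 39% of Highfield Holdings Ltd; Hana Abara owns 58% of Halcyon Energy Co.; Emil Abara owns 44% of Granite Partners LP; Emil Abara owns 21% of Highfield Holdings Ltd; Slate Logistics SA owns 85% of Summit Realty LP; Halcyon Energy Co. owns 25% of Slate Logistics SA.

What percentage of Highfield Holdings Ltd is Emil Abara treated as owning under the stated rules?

By sibling attribution (R1), Emil Abara is treated as also owning Hana Abara's interest in Granite Partners LP, giving 44% + 18% = 62%.
By sibling attribution (R1), Emil Abara is treated as also owning Hana Abara's interest in Halcyon Energy Co, giving 42% + 58% = 100%.
Chain via Granite Partners LP → Copperline Industries Corp. → Bluewater Trust (R2): 62% × 17% × 76% × 39% = 3.124056% of Highfield Holdings Ltd.
Chain via Halcyon Energy Co. → Slate Logistics SA → Summit Realty LP (R2): 100% × 25% × 85% × 37% = 7.8625% of Highfield Holdings Ltd.
Direct interest in Highfield Holdings Ltd: 21%.
Aggregating (R3): 3.124056% + 7.8625% + 21% = 31.986556%.

31.986556%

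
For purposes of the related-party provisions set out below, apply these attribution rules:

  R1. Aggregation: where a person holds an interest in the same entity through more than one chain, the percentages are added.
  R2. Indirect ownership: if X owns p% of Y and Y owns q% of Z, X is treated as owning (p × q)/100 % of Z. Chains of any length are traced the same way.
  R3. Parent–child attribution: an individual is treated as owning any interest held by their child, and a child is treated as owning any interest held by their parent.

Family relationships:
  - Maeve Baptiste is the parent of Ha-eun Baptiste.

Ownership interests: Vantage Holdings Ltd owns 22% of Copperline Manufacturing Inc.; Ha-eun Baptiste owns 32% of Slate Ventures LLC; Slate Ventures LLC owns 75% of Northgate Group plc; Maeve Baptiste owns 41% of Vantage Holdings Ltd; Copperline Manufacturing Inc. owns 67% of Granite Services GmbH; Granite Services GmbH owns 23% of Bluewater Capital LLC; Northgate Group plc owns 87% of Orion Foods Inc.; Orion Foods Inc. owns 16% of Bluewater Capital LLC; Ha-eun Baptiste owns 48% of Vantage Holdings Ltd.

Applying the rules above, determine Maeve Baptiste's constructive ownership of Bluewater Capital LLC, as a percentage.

By parent–child attribution (R3), Maeve Baptiste is treated as also owning Ha-eun Baptiste's interest in Vantage Holdings Ltd, giving 41% + 48% = 89%.
By parent–child attribution (R3), Maeve Baptiste is treated as owning Ha-eun Baptiste's 32% interest in Slate Ventures LLC.
Chain via Vantage Holdings Ltd → Copperline Manufacturing Inc. → Granite Services GmbH (R2): 89% × 22% × 67% × 23% = 3.017278% of Bluewater Capital LLC.
Chain via Slate Ventures LLC → Northgate Group plc → Orion Foods Inc. (R2): 32% × 75% × 87% × 16% = 3.3408% of Bluewater Capital LLC.
Aggregating (R1): 3.017278% + 3.3408% = 6.358078%.

6.358078%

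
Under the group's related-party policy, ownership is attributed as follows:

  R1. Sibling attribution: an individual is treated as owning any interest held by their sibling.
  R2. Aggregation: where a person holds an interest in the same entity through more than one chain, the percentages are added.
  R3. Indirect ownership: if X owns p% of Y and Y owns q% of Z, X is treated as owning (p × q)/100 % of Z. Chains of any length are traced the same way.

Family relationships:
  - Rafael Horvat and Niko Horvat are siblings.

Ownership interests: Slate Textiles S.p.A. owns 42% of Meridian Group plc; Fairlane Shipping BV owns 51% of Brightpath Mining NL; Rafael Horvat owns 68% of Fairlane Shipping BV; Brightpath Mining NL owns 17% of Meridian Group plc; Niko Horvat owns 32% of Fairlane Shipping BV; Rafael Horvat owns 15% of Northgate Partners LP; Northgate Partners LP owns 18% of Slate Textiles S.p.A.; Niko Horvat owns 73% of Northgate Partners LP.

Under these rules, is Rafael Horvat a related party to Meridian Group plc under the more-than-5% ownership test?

Yes

By sibling attribution (R1), Rafael Horvat is treated as also owning Niko Horvat's interest in Fairlane Shipping BV, giving 68% + 32% = 100%.
By sibling attribution (R1), Rafael Horvat is treated as also owning Niko Horvat's interest in Northgate Partners LP, giving 15% + 73% = 88%.
Chain via Fairlane Shipping BV → Brightpath Mining NL (R3): 100% × 51% × 17% = 8.67% of Meridian Group plc.
Chain via Northgate Partners LP → Slate Textiles S.p.A. (R3): 88% × 18% × 42% = 6.6528% of Meridian Group plc.
Aggregating (R2): 8.67% + 6.6528% = 15.3228%.
15.3228% exceeds the 5% threshold, so Rafael is a related party to Meridian Group plc.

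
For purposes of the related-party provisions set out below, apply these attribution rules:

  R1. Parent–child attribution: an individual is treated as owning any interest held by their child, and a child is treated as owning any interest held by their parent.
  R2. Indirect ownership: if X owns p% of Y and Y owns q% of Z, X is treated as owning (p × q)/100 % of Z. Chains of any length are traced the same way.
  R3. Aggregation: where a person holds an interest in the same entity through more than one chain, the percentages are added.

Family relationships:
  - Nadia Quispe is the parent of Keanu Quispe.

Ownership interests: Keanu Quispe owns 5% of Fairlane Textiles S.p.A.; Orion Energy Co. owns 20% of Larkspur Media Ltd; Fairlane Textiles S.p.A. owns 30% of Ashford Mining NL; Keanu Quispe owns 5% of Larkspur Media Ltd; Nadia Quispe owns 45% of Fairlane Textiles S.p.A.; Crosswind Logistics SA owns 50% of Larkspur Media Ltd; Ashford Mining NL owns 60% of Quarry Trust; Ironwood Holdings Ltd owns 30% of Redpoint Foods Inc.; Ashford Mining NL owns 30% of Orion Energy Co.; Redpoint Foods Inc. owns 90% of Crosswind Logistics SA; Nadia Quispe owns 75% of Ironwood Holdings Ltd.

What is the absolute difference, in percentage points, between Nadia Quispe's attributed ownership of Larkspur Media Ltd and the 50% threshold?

33.975

By parent–child attribution (R1), Nadia Quispe is treated as also owning Keanu Quispe's interest in Fairlane Textiles S.p.A, giving 45% + 5% = 50%.
By parent–child attribution (R1), Nadia Quispe is treated as owning Keanu Quispe's 5% interest in Larkspur Media Ltd.
Chain via Fairlane Textiles S.p.A. → Ashford Mining NL → Orion Energy Co. (R2): 50% × 30% × 30% × 20% = 0.9% of Larkspur Media Ltd.
Chain via Ironwood Holdings Ltd → Redpoint Foods Inc. → Crosswind Logistics SA (R2): 75% × 30% × 90% × 50% = 10.125% of Larkspur Media Ltd.
Direct interest in Larkspur Media Ltd: 5%.
Aggregating (R3): 0.9% + 10.125% + 5% = 16.025%.
16.025% falls short of the 50% threshold by 33.975 percentage points.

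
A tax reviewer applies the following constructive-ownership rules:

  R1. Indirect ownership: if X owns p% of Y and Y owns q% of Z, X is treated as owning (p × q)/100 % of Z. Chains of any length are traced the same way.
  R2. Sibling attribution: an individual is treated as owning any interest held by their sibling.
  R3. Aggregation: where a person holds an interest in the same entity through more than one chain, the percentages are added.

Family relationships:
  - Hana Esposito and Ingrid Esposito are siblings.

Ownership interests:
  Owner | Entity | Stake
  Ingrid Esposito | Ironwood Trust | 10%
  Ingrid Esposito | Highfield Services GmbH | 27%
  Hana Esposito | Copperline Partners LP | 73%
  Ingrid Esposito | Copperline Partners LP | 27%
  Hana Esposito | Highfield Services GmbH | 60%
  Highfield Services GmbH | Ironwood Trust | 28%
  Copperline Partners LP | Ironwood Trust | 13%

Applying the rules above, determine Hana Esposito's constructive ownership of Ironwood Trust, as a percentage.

47.36%

By sibling attribution (R2), Hana Esposito is treated as also owning Ingrid Esposito's interest in Highfield Services GmbH, giving 60% + 27% = 87%.
By sibling attribution (R2), Hana Esposito is treated as also owning Ingrid Esposito's interest in Copperline Partners LP, giving 73% + 27% = 100%.
By sibling attribution (R2), Hana Esposito is treated as owning Ingrid Esposito's 10% interest in Ironwood Trust.
Chain via Highfield Services GmbH (R1): 87% × 28% = 24.36% of Ironwood Trust.
Chain via Copperline Partners LP (R1): 100% × 13% = 13% of Ironwood Trust.
Direct interest in Ironwood Trust: 10%.
Aggregating (R3): 24.36% + 13% + 10% = 47.36%.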